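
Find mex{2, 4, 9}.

0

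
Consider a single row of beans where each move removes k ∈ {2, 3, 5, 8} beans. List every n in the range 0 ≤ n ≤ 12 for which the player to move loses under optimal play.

0, 1, 7, 11

Compute g(0), g(1), … for moves {2, 3, 5, 8}:
g(0) = mex{} = 0
g(1) = mex{} = 0
g(2) = mex{0} = 1
g(3) = mex{0} = 1
g(4) = mex{0,1} = 2
g(5) = mex{0,1} = 2
g(6) = mex{0,1,2} = 3
g(7) = mex{1,2} = 0
g(8) = mex{0,1,2,3} = 4
g(9) = mex{0,2,3} = 1
g(10) = mex{0,1,2,4} = 3
g(11) = mex{1,3,4} = 0
g(12) = mex{0,1,2,3} = 4
The P-positions (g = 0) in 0..12 are 0, 1, 7, 11.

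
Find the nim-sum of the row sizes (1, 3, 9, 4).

In binary:
  0001  (1)
  0011  (3)
  1001  (9)
  0100  (4)
  ----
  1111  (15)

15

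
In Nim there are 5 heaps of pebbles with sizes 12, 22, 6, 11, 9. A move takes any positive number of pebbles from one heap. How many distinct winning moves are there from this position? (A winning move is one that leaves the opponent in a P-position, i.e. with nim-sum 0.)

Compute the nim-sum pairwise:
12 ⊕ 22 = 26
26 ⊕ 6 = 28
28 ⊕ 11 = 23
23 ⊕ 9 = 30
The overall nim-sum is X = 30. A heap of size p has a winning move iff p XOR X < p (reduce it to p XOR X).
  12: 12 XOR 30 = 18 ≥ 12 — no move.
  22: 22 XOR 30 = 8 < 22 — winning move (to 8).
  6: 6 XOR 30 = 24 ≥ 6 — no move.
  11: 11 XOR 30 = 21 ≥ 11 — no move.
  9: 9 XOR 30 = 23 ≥ 9 — no move.
That gives 1 winning move.

1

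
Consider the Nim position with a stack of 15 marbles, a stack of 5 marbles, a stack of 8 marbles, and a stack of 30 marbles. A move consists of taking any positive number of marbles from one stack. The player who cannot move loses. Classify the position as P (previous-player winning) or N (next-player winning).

N-position

Nim-sum: 15 ^ 5 ^ 8 ^ 30 = 28.
The nim-sum is 28 ≠ 0, so this is an N-position: the player to move can win.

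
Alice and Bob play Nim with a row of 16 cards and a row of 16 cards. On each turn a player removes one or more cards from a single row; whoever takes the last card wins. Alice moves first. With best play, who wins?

Bob wins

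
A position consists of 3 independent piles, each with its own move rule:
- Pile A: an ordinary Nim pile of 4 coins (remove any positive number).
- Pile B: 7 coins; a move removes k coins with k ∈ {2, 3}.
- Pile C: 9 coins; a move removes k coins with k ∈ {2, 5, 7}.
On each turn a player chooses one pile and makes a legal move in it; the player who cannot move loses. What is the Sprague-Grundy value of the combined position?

7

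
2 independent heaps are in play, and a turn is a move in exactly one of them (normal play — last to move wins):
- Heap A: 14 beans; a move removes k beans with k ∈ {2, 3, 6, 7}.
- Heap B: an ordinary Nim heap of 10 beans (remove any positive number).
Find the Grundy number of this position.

Build the Grundy sequence for heap A with g(k) = mex{g(k−s) : s ∈ {2, 3, 6, 7}, s ≤ k}:
g(0) = mex{} = 0
g(1) = mex{} = 0
g(2) = mex{0} = 1
g(3) = mex{0} = 1
g(4) = mex{0,1} = 2
g(5) = mex{1} = 0
g(6) = mex{0,1,2} = 3
g(7) = mex{0,2} = 1
g(8) = mex{0,1,3} = 2
g(9) = mex{1,3} = 0
g(10) = mex{1,2} = 0
g(11) = mex{0,2} = 1
g(12) = mex{0,3} = 1
g(13) = mex{0,1,3} = 2
g(14) = mex{1,2} = 0
So g(14) = 0.
Heap B is a plain Nim heap of size 10, so its Grundy value is 10.
By the Sprague-Grundy theorem, the Grundy value of a sum of independent games is the XOR of the component values.
Combined value = 0 XOR 10 = 10.

10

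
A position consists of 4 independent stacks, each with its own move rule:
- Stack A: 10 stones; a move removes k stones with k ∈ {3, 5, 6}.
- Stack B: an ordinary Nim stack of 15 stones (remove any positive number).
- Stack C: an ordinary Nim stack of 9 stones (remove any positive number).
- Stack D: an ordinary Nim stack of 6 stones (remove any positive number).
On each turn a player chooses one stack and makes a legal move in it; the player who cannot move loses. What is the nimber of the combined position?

0

For stack A, compute g(0), g(1), … with moves {3, 5, 6}:
k:     0  1  2  3  4  5  6  7  8  9 10
g(k):  0  0  0  1  1  1  2  2  2  0  0
So g(10) = 0.
Stack B is a plain Nim stack of size 15, so its Grundy value is 15.
Stack C is a plain Nim stack of size 9, so its Grundy value is 9.
Stack D is a plain Nim stack of size 6, so its Grundy value is 6.
The value of a disjunctive sum is the nim-sum of the parts.
Combined value = 0 ⊕ 15 ⊕ 9 ⊕ 6 = 0.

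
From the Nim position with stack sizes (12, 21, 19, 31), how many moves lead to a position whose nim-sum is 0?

3

Bitwise XOR of the heap sizes:
  01100  (12)
  10101  (21)
  10011  (19)
  11111  (31)
  -----
  10101  (21)
The overall nim-sum is X = 21. A stack of size p has a winning move iff p XOR X < p (reduce it to p XOR X).
  12: 12 XOR 21 = 25 ≥ 12 — no move.
  21: 21 XOR 21 = 0 < 21 — winning move (to 0).
  19: 19 XOR 21 = 6 < 19 — winning move (to 6).
  31: 31 XOR 21 = 10 < 31 — winning move (to 10).
That gives 3 winning moves.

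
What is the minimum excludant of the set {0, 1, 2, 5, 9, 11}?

3

The values 0, 1, 2 are all present; 3 is the first non-negative integer missing from the set.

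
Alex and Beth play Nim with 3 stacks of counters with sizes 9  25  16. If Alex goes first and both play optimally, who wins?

Nim-sum: 9 XOR 25 XOR 16 = 0.
The nim-sum is 0, so this is a P-position: the player to move is in a losing position under optimal play; Alex is about to move from it and so loses — Beth wins.

Beth wins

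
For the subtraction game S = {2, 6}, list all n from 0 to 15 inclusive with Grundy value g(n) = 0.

Compute g(0), g(1), … for moves {2, 6}:
k:     0  1  2  3  4  5  6  7  8  9 10 11 12 13 14 15
g(k):  0  0  1  1  0  0  1  1  0  0  1  1  0  0  1  1
The P-positions (g = 0) in 0..15 are 0, 1, 4, 5, 8, 9, 12, 13.

0, 1, 4, 5, 8, 9, 12, 13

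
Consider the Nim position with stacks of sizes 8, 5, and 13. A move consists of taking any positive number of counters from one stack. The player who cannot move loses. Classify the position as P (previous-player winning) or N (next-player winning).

Bitwise XOR of the heap sizes:
  1000  (8)
  0101  (5)
  1101  (13)
  ----
  0000  (0)
The nim-sum is 0, so this is a P-position: the player to move is in a losing position under optimal play.

P-position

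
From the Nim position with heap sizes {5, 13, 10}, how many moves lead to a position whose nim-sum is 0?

1

Nim-sum: 5 ⊕ 13 ⊕ 10 = 2.
The overall nim-sum is X = 2. A heap of size p has a winning move iff p XOR X < p (reduce it to p XOR X).
  5: 5 XOR 2 = 7 ≥ 5 — no move.
  13: 13 XOR 2 = 15 ≥ 13 — no move.
  10: 10 XOR 2 = 8 < 10 — winning move (to 8).
That gives 1 winning move.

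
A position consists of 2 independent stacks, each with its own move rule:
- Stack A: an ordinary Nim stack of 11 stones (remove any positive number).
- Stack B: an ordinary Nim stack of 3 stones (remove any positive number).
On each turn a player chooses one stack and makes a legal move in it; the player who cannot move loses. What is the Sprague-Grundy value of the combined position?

Stack A is a plain Nim stack of size 11, so its Grundy value is 11.
Stack B is a plain Nim stack of size 3, so its Grundy value is 3.
The value of a disjunctive sum is the nim-sum of the parts.
Combined value = 11 XOR 3 = 8.

8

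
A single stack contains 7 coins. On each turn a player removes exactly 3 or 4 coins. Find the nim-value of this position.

0

Build the Grundy sequence with g(k) = mex{g(k−s) : s ∈ {3, 4}, s ≤ k}:
k:     0  1  2  3  4  5  6  7
g(k):  0  0  0  1  1  1  2  0
So g(7) = 0.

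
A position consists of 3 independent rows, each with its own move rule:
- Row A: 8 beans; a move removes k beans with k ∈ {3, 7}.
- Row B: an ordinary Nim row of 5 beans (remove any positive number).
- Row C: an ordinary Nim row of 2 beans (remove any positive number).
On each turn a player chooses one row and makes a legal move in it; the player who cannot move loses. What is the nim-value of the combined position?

5

Grundy values for row A (subtraction set {3, 7}):
g(0) = mex{} = 0
g(1) = mex{} = 0
g(2) = mex{} = 0
g(3) = mex{0} = 1
g(4) = mex{0} = 1
g(5) = mex{0} = 1
g(6) = mex{1} = 0
g(7) = mex{0,1} = 2
g(8) = mex{0,1} = 2
So g(8) = 2.
Row B is a plain Nim row of size 5, so its Grundy value is 5.
Row C is a plain Nim row of size 2, so its Grundy value is 2.
By the Sprague-Grundy theorem, the Grundy value of a sum of independent games is the XOR of the component values.
Combined value = 2 XOR 5 XOR 2 = 5.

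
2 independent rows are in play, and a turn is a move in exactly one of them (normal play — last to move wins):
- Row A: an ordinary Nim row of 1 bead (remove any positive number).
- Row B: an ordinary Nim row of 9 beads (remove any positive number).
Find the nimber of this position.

8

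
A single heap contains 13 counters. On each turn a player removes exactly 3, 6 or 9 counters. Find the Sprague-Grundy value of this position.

Grundy values for subtraction set {3, 6, 9}:
k:     0  1  2  3  4  5  6  7  8  9 10 11 12 13
g(k):  0  0  0  1  1  1  2  2  2  3  3  3  0  0
So g(13) = 0.

0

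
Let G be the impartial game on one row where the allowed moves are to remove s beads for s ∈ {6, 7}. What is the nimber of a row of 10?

1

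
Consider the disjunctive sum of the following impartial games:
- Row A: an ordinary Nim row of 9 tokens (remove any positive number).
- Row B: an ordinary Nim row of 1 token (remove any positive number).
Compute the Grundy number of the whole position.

Row A is a plain Nim row of size 9, so its Grundy value is 9.
Row B is a plain Nim row of size 1, so its Grundy value is 1.
The value of a disjunctive sum is the nim-sum of the parts.
Combined value = 9 XOR 1 = 8.

8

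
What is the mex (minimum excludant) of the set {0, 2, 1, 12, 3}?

The values 0, 1, 2, 3 are all present; 4 is the first non-negative integer missing from the set.

4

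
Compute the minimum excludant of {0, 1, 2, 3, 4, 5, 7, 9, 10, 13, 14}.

6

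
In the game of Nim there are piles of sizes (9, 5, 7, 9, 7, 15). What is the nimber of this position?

10

Nim-sum: 9 XOR 5 XOR 7 XOR 9 XOR 7 XOR 15 = 10.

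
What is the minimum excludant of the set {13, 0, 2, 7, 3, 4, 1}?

5

The values 0, 1, 2, 3, 4 are all present; 5 is the first non-negative integer missing from the set.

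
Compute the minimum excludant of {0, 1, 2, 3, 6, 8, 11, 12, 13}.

4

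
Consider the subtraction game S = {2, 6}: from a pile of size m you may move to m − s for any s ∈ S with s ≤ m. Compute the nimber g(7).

Grundy values for subtraction set {2, 6}:
k:     0  1  2  3  4  5  6  7
g(k):  0  0  1  1  0  0  1  1
So g(7) = 1.

1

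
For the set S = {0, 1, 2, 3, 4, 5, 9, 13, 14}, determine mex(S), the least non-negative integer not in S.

6

The values 0, 1, 2, 3, 4, 5 are all present; 6 is the first non-negative integer missing from the set.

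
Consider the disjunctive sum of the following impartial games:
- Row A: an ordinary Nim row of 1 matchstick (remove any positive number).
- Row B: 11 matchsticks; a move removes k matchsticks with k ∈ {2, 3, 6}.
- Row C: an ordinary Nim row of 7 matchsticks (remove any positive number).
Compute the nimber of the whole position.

Row A is a plain Nim row of size 1, so its Grundy value is 1.
Grundy values for row B (subtraction set {2, 3, 6}):
g(0) = mex{} = 0
g(1) = mex{} = 0
g(2) = mex{0} = 1
g(3) = mex{0} = 1
g(4) = mex{0,1} = 2
g(5) = mex{1} = 0
g(6) = mex{0,1,2} = 3
g(7) = mex{0,2} = 1
g(8) = mex{0,1,3} = 2
g(9) = mex{1,3} = 0
g(10) = mex{1,2} = 0
g(11) = mex{0,2} = 1
So g(11) = 1.
Row C is a plain Nim row of size 7, so its Grundy value is 7.
By the Sprague-Grundy theorem, the Grundy value of a sum of independent games is the XOR of the component values.
Combined value = 1 ⊕ 1 ⊕ 7 = 7.

7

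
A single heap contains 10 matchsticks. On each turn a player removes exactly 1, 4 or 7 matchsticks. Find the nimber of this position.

Compute g(0), g(1), … for moves {1, 4, 7}:
g(0) = mex{} = 0
g(1) = mex{0} = 1
g(2) = mex{1} = 0
g(3) = mex{0} = 1
g(4) = mex{0,1} = 2
g(5) = mex{1,2} = 0
g(6) = mex{0} = 1
g(7) = mex{0,1} = 2
g(8) = mex{1,2} = 0
g(9) = mex{0} = 1
g(10) = mex{1} = 0
So g(10) = 0.

0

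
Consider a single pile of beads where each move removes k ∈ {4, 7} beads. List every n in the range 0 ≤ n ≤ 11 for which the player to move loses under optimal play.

0, 1, 2, 3, 11

Grundy values for subtraction set {4, 7}:
g(0) = mex{} = 0
g(1) = mex{} = 0
g(2) = mex{} = 0
g(3) = mex{} = 0
g(4) = mex{0} = 1
g(5) = mex{0} = 1
g(6) = mex{0} = 1
g(7) = mex{0} = 1
g(8) = mex{0,1} = 2
g(9) = mex{0,1} = 2
g(10) = mex{0,1} = 2
g(11) = mex{1} = 0
The P-positions (g = 0) in 0..11 are 0, 1, 2, 3, 11.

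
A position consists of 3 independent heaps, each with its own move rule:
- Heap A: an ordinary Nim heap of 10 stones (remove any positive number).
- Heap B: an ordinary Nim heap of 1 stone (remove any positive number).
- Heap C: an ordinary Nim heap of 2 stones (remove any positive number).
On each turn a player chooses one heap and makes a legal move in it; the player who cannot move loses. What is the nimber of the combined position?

9

Heap A is a plain Nim heap of size 10, so its Grundy value is 10.
Heap B is a plain Nim heap of size 1, so its Grundy value is 1.
Heap C is a plain Nim heap of size 2, so its Grundy value is 2.
By the Sprague-Grundy theorem, the Grundy value of a sum of independent games is the XOR of the component values.
Combined value = 10 ⊕ 1 ⊕ 2 = 9.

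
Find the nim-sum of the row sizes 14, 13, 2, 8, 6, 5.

Nim-sum: 14 ^ 13 ^ 2 ^ 8 ^ 6 ^ 5 = 10.

10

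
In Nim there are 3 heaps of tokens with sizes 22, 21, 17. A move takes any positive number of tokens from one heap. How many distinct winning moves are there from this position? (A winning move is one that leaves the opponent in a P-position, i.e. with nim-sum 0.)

3

Compute the nim-sum pairwise:
22 XOR 21 = 3
3 XOR 17 = 18
The overall nim-sum is X = 18. A heap of size p has a winning move iff p XOR X < p (reduce it to p XOR X).
  22: 22 XOR 18 = 4 < 22 — winning move (to 4).
  21: 21 XOR 18 = 7 < 21 — winning move (to 7).
  17: 17 XOR 18 = 3 < 17 — winning move (to 3).
That gives 3 winning moves.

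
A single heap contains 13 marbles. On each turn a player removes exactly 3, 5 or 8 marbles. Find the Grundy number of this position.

0

Build the Grundy sequence with g(k) = mex{g(k−s) : s ∈ {3, 5, 8}, s ≤ k}:
g(0) = mex{} = 0
g(1) = mex{} = 0
g(2) = mex{} = 0
g(3) = mex{0} = 1
g(4) = mex{0} = 1
g(5) = mex{0} = 1
g(6) = mex{0,1} = 2
g(7) = mex{0,1} = 2
g(8) = mex{0,1} = 2
g(9) = mex{0,1,2} = 3
g(10) = mex{0,1,2} = 3
g(11) = mex{1,2} = 0
g(12) = mex{1,2,3} = 0
g(13) = mex{1,2,3} = 0
So g(13) = 0.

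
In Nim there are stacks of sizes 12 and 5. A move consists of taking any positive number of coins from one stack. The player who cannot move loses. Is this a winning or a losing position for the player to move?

Compute the nim-sum pairwise:
12 ^ 5 = 9
The nim-sum is 9 ≠ 0, so this is an N-position: the player to move can win.

Winning position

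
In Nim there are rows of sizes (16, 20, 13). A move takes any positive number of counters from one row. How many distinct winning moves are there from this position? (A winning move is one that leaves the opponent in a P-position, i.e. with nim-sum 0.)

Write each in binary and XOR column by column:
  10000  (16)
  10100  (20)
  01101  (13)
  -----
  01001  (9)
The overall nim-sum is X = 9. A row of size p has a winning move iff p XOR X < p (reduce it to p XOR X).
  16: 16 XOR 9 = 25 ≥ 16 — no move.
  20: 20 XOR 9 = 29 ≥ 20 — no move.
  13: 13 XOR 9 = 4 < 13 — winning move (to 4).
That gives 1 winning move.

1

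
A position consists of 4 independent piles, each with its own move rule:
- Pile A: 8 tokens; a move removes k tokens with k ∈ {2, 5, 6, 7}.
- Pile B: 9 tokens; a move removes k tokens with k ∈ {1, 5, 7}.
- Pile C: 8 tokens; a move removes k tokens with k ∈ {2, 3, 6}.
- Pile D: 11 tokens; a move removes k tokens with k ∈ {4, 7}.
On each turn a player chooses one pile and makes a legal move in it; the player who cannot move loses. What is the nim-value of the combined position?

For pile A, compute g(0), g(1), … with moves {2, 5, 6, 7}:
g(0) = mex{} = 0
g(1) = mex{} = 0
g(2) = mex{0} = 1
g(3) = mex{0} = 1
g(4) = mex{1} = 0
g(5) = mex{0,1} = 2
g(6) = mex{0} = 1
g(7) = mex{0,1,2} = 3
g(8) = mex{0,1} = 2
So g(8) = 2.
For pile B, compute g(0), g(1), … with moves {1, 5, 7}:
k:     0  1  2  3  4  5  6  7  8  9
g(k):  0  1  0  1  0  1  0  1  0  1
So g(9) = 1.
Build the Grundy sequence for pile C with g(k) = mex{g(k−s) : s ∈ {2, 3, 6}, s ≤ k}:
g(0) = mex{} = 0
g(1) = mex{} = 0
g(2) = mex{0} = 1
g(3) = mex{0} = 1
g(4) = mex{0,1} = 2
g(5) = mex{1} = 0
g(6) = mex{0,1,2} = 3
g(7) = mex{0,2} = 1
g(8) = mex{0,1,3} = 2
So g(8) = 2.
Build the Grundy sequence for pile D with g(k) = mex{g(k−s) : s ∈ {4, 7}, s ≤ k}:
k:     0  1  2  3  4  5  6  7  8  9 10 11
g(k):  0  0  0  0  1  1  1  1  2  2  2  0
So g(11) = 0.
The value of a disjunctive sum is the nim-sum of the parts.
Combined value = 2 XOR 1 XOR 2 XOR 0 = 1.

1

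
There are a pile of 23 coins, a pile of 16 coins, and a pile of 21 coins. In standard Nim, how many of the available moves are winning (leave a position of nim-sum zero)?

3

Nim-sum: 23 XOR 16 XOR 21 = 18.
The overall nim-sum is X = 18. A pile of size p has a winning move iff p XOR X < p (reduce it to p XOR X).
  23: 23 XOR 18 = 5 < 23 — winning move (to 5).
  16: 16 XOR 18 = 2 < 16 — winning move (to 2).
  21: 21 XOR 18 = 7 < 21 — winning move (to 7).
That gives 3 winning moves.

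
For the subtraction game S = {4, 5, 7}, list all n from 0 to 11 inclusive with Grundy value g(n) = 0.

0, 1, 2, 3, 11

Grundy values for subtraction set {4, 5, 7}:
g(0) = mex{} = 0
g(1) = mex{} = 0
g(2) = mex{} = 0
g(3) = mex{} = 0
g(4) = mex{0} = 1
g(5) = mex{0} = 1
g(6) = mex{0} = 1
g(7) = mex{0} = 1
g(8) = mex{0,1} = 2
g(9) = mex{0,1} = 2
g(10) = mex{0,1} = 2
g(11) = mex{1} = 0
The P-positions (g = 0) in 0..11 are 0, 1, 2, 3, 11.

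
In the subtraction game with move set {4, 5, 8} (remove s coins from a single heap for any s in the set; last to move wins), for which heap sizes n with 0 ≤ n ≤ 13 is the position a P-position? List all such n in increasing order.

0, 1, 2, 3, 12, 13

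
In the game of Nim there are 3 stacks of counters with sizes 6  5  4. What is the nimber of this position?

In binary:
  110  (6)
  101  (5)
  100  (4)
  ---
  111  (7)

7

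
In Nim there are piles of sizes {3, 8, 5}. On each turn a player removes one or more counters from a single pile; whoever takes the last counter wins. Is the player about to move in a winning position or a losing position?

Winning position

Nim-sum: 3 ⊕ 8 ⊕ 5 = 14.
The nim-sum is 14 ≠ 0, so this is an N-position: the player to move can win.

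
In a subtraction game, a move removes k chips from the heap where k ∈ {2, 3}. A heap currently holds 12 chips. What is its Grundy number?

1

Build the Grundy sequence with g(k) = mex{g(k−s) : s ∈ {2, 3}, s ≤ k}:
g(0) = mex{} = 0
g(1) = mex{} = 0
g(2) = mex{0} = 1
g(3) = mex{0} = 1
g(4) = mex{0,1} = 2
g(5) = mex{1} = 0
g(6) = mex{1,2} = 0
g(7) = mex{0,2} = 1
g(8) = mex{0} = 1
g(9) = mex{0,1} = 2
g(10) = mex{1} = 0
g(11) = mex{1,2} = 0
g(12) = mex{0,2} = 1
So g(12) = 1.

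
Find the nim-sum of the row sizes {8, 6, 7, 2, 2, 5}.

12

Nim-sum: 8 XOR 6 XOR 7 XOR 2 XOR 2 XOR 5 = 12.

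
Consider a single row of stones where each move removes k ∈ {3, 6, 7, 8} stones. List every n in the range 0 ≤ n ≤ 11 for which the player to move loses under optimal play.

0, 1, 2, 11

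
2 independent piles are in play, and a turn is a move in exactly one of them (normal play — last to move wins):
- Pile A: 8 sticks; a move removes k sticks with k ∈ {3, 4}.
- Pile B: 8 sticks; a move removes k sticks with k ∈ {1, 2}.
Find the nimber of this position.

2

Grundy values for pile A (subtraction set {3, 4}):
g(0) = mex{} = 0
g(1) = mex{} = 0
g(2) = mex{} = 0
g(3) = mex{0} = 1
g(4) = mex{0} = 1
g(5) = mex{0} = 1
g(6) = mex{0,1} = 2
g(7) = mex{1} = 0
g(8) = mex{1} = 0
So g(8) = 0.
For pile B, compute g(0), g(1), … with moves {1, 2}:
g(0) = mex{} = 0
g(1) = mex{0} = 1
g(2) = mex{0,1} = 2
g(3) = mex{1,2} = 0
g(4) = mex{0,2} = 1
g(5) = mex{0,1} = 2
g(6) = mex{1,2} = 0
g(7) = mex{0,2} = 1
g(8) = mex{0,1} = 2
So g(8) = 2.
By the Sprague-Grundy theorem, the Grundy value of a sum of independent games is the XOR of the component values.
Combined value = 0 XOR 2 = 2.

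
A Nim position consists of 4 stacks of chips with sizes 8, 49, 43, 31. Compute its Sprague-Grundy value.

13

Compute the nim-sum pairwise:
8 ⊕ 49 = 57
57 ⊕ 43 = 18
18 ⊕ 31 = 13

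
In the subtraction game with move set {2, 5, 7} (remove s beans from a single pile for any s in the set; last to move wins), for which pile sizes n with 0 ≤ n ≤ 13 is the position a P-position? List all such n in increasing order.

Grundy values for subtraction set {2, 5, 7}:
g(0) = mex{} = 0
g(1) = mex{} = 0
g(2) = mex{0} = 1
g(3) = mex{0} = 1
g(4) = mex{1} = 0
g(5) = mex{0,1} = 2
g(6) = mex{0} = 1
g(7) = mex{0,1,2} = 3
g(8) = mex{0,1} = 2
g(9) = mex{0,1,3} = 2
g(10) = mex{1,2} = 0
g(11) = mex{0,1,2} = 3
g(12) = mex{0,2,3} = 1
g(13) = mex{1,2,3} = 0
The P-positions (g = 0) in 0..13 are 0, 1, 4, 10, 13.

0, 1, 4, 10, 13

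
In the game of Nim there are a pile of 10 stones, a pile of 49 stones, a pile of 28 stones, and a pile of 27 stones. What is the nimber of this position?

60

Nim-sum: 10 ^ 49 ^ 28 ^ 27 = 60.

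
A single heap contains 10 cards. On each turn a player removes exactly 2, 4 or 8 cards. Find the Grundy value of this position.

2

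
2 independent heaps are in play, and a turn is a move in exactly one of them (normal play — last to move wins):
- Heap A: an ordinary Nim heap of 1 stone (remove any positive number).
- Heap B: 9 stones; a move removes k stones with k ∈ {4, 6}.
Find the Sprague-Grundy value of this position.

3

Heap A is a plain Nim heap of size 1, so its Grundy value is 1.
Grundy values for heap B (subtraction set {4, 6}):
k:     0  1  2  3  4  5  6  7  8  9
g(k):  0  0  0  0  1  1  1  1  2  2
So g(9) = 2.
The value of a disjunctive sum is the nim-sum of the parts.
Combined value = 1 XOR 2 = 3.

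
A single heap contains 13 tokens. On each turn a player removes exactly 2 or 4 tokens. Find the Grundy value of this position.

Grundy values for subtraction set {2, 4}:
k:     0  1  2  3  4  5  6  7  8  9 10 11 12 13
g(k):  0  0  1  1  2  2  0  0  1  1  2  2  0  0
So g(13) = 0.

0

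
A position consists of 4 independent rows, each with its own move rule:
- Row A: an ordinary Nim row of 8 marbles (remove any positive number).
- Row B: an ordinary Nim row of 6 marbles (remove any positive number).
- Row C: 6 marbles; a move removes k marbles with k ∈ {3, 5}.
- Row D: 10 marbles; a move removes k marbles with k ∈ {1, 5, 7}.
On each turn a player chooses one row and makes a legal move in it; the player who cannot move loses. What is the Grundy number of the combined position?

Row A is a plain Nim row of size 8, so its Grundy value is 8.
Row B is a plain Nim row of size 6, so its Grundy value is 6.
Grundy values for row C (subtraction set {3, 5}):
g(0) = mex{} = 0
g(1) = mex{} = 0
g(2) = mex{} = 0
g(3) = mex{0} = 1
g(4) = mex{0} = 1
g(5) = mex{0} = 1
g(6) = mex{0,1} = 2
So g(6) = 2.
For row D, compute g(0), g(1), … with moves {1, 5, 7}:
g(0) = mex{} = 0
g(1) = mex{0} = 1
g(2) = mex{1} = 0
g(3) = mex{0} = 1
g(4) = mex{1} = 0
g(5) = mex{0} = 1
g(6) = mex{1} = 0
g(7) = mex{0} = 1
g(8) = mex{1} = 0
g(9) = mex{0} = 1
g(10) = mex{1} = 0
So g(10) = 0.
By the Sprague-Grundy theorem, the Grundy value of a sum of independent games is the XOR of the component values.
Combined value = 8 XOR 6 XOR 2 XOR 0 = 12.

12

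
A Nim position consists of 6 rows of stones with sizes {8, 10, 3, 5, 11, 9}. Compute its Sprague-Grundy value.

6

Bitwise XOR of the heap sizes:
  1000  (8)
  1010  (10)
  0011  (3)
  0101  (5)
  1011  (11)
  1001  (9)
  ----
  0110  (6)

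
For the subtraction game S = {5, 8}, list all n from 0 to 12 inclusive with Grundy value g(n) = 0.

0, 1, 2, 3, 4

Grundy values for subtraction set {5, 8}:
k:     0  1  2  3  4  5  6  7  8  9 10 11 12
g(k):  0  0  0  0  0  1  1  1  1  1  2  2  2
The P-positions (g = 0) in 0..12 are 0, 1, 2, 3, 4.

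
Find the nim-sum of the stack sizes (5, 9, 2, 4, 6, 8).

4

Compute the nim-sum pairwise:
5 XOR 9 = 12
12 XOR 2 = 14
14 XOR 4 = 10
10 XOR 6 = 12
12 XOR 8 = 4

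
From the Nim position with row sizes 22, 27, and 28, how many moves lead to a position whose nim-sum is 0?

3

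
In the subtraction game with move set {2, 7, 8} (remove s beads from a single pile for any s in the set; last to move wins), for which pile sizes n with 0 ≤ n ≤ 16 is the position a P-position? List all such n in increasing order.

0, 1, 4, 5, 10, 14, 15

Grundy values for subtraction set {2, 7, 8}:
k:     0  1  2  3  4  5  6  7  8  9 10 11 12 13 14 15 16
g(k):  0  0  1  1  0  0  1  1  2  2  0  3  1  2  0  0  1
The P-positions (g = 0) in 0..16 are 0, 1, 4, 5, 10, 14, 15.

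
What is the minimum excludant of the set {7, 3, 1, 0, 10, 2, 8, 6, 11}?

4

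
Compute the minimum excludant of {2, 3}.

0

0 is not in the set, so the mex is 0.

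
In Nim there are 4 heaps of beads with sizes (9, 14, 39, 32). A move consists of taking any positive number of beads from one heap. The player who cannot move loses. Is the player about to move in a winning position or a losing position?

Losing position

Write each in binary and XOR column by column:
  001001  (9)
  001110  (14)
  100111  (39)
  100000  (32)
  ------
  000000  (0)
The nim-sum is 0, so this is a P-position: the player to move is in a losing position under optimal play.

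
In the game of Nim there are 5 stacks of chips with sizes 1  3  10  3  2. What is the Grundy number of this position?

Compute the nim-sum pairwise:
1 ^ 3 = 2
2 ^ 10 = 8
8 ^ 3 = 11
11 ^ 2 = 9

9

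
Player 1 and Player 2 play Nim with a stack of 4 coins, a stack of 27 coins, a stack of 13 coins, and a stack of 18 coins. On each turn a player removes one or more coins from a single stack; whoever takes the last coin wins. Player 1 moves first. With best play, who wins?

Player 2 wins

In binary:
  00100  (4)
  11011  (27)
  01101  (13)
  10010  (18)
  -----
  00000  (0)
The nim-sum is 0, so this is a P-position: the player to move is in a losing position under optimal play; Player 1 is about to move from it and so loses — Player 2 wins.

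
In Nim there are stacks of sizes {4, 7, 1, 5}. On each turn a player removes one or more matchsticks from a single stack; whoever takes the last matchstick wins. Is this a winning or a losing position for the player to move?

Compute the nim-sum pairwise:
4 XOR 7 = 3
3 XOR 1 = 2
2 XOR 5 = 7
The nim-sum is 7 ≠ 0, so this is an N-position: the player to move can win.

Winning position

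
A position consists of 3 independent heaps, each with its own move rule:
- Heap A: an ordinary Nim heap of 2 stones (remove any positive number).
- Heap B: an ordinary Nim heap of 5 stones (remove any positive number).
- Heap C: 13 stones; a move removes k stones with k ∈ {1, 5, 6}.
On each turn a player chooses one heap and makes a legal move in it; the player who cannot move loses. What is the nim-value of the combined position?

Heap A is a plain Nim heap of size 2, so its Grundy value is 2.
Heap B is a plain Nim heap of size 5, so its Grundy value is 5.
Grundy values for heap C (subtraction set {1, 5, 6}):
k:     0  1  2  3  4  5  6  7  8  9 10 11 12 13
g(k):  0  1  0  1  0  1  2  3  2  3  2  0  1  0
So g(13) = 0.
The value of a disjunctive sum is the nim-sum of the parts.
Combined value = 2 ⊕ 5 ⊕ 0 = 7.

7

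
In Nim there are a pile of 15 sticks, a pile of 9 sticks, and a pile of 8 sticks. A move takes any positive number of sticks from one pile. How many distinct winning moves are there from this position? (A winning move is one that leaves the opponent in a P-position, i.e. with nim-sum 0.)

3

Nim-sum: 15 ⊕ 9 ⊕ 8 = 14.
The overall nim-sum is X = 14. A pile of size p has a winning move iff p XOR X < p (reduce it to p XOR X).
  15: 15 XOR 14 = 1 < 15 — winning move (to 1).
  9: 9 XOR 14 = 7 < 9 — winning move (to 7).
  8: 8 XOR 14 = 6 < 8 — winning move (to 6).
That gives 3 winning moves.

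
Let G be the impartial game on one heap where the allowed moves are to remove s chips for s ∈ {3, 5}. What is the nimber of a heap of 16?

Build the Grundy sequence with g(k) = mex{g(k−s) : s ∈ {3, 5}, s ≤ k}:
k:     0  1  2  3  4  5  6  7  8  9 10 11 12 13 14 15 16
g(k):  0  0  0  1  1  1  2  2  0  0  0  1  1  1  2  2  0
So g(16) = 0.

0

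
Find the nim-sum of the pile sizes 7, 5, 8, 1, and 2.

Nim-sum: 7 ⊕ 5 ⊕ 8 ⊕ 1 ⊕ 2 = 9.

9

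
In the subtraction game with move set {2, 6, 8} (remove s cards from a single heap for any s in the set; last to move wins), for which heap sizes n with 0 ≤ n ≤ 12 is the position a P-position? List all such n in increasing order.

Compute g(0), g(1), … for moves {2, 6, 8}:
k:     0  1  2  3  4  5  6  7  8  9 10 11 12
g(k):  0  0  1  1  0  0  1  1  2  2  3  3  2
The P-positions (g = 0) in 0..12 are 0, 1, 4, 5.

0, 1, 4, 5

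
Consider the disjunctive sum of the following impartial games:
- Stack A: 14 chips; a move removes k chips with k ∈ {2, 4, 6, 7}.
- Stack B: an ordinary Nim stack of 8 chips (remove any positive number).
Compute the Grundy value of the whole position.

Build the Grundy sequence for stack A with g(k) = mex{g(k−s) : s ∈ {2, 4, 6, 7}, s ≤ k}:
g(0) = mex{} = 0
g(1) = mex{} = 0
g(2) = mex{0} = 1
g(3) = mex{0} = 1
g(4) = mex{0,1} = 2
g(5) = mex{0,1} = 2
g(6) = mex{0,1,2} = 3
g(7) = mex{0,1,2} = 3
g(8) = mex{0,1,2,3} = 4
g(9) = mex{1,2,3} = 0
g(10) = mex{1,2,3,4} = 0
g(11) = mex{0,2,3} = 1
g(12) = mex{0,2,3,4} = 1
g(13) = mex{0,1,3} = 2
g(14) = mex{0,1,3,4} = 2
So g(14) = 2.
Stack B is a plain Nim stack of size 8, so its Grundy value is 8.
The value of a disjunctive sum is the nim-sum of the parts.
Combined value = 2 ⊕ 8 = 10.

10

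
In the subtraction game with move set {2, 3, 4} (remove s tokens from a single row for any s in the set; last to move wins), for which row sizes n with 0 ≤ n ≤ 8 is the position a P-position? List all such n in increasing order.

Compute g(0), g(1), … for moves {2, 3, 4}:
g(0) = mex{} = 0
g(1) = mex{} = 0
g(2) = mex{0} = 1
g(3) = mex{0} = 1
g(4) = mex{0,1} = 2
g(5) = mex{0,1} = 2
g(6) = mex{1,2} = 0
g(7) = mex{1,2} = 0
g(8) = mex{0,2} = 1
The P-positions (g = 0) in 0..8 are 0, 1, 6, 7.

0, 1, 6, 7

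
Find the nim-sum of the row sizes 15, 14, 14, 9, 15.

Compute the nim-sum pairwise:
15 ⊕ 14 = 1
1 ⊕ 14 = 15
15 ⊕ 9 = 6
6 ⊕ 15 = 9

9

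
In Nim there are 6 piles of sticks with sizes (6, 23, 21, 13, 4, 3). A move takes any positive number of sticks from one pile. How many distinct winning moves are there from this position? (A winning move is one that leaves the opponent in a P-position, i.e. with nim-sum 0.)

1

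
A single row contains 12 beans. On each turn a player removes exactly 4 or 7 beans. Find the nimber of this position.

Grundy values for subtraction set {4, 7}:
k:     0  1  2  3  4  5  6  7  8  9 10 11 12
g(k):  0  0  0  0  1  1  1  1  2  2  2  0  0
So g(12) = 0.

0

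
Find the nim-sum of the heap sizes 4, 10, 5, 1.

10

Nim-sum: 4 XOR 10 XOR 5 XOR 1 = 10.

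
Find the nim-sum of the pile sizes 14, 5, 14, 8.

Nim-sum: 14 ⊕ 5 ⊕ 14 ⊕ 8 = 13.

13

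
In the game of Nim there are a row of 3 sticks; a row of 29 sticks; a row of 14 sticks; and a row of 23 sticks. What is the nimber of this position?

7

Nim-sum: 3 XOR 29 XOR 14 XOR 23 = 7.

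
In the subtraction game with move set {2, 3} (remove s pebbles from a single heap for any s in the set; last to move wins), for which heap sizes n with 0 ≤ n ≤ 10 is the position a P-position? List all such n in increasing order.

0, 1, 5, 6, 10

Compute g(0), g(1), … for moves {2, 3}:
g(0) = mex{} = 0
g(1) = mex{} = 0
g(2) = mex{0} = 1
g(3) = mex{0} = 1
g(4) = mex{0,1} = 2
g(5) = mex{1} = 0
g(6) = mex{1,2} = 0
g(7) = mex{0,2} = 1
g(8) = mex{0} = 1
g(9) = mex{0,1} = 2
g(10) = mex{1} = 0
The P-positions (g = 0) in 0..10 are 0, 1, 5, 6, 10.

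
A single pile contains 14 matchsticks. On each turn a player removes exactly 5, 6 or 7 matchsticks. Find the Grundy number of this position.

0

Compute g(0), g(1), … for moves {5, 6, 7}:
k:     0  1  2  3  4  5  6  7  8  9 10 11 12 13 14
g(k):  0  0  0  0  0  1  1  1  1  1  2  2  0  0  0
So g(14) = 0.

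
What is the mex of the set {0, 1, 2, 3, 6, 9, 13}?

The values 0, 1, 2, 3 are all present; 4 is the first non-negative integer missing from the set.

4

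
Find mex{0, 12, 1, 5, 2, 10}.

3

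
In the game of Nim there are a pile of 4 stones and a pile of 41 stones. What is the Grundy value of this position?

45

Compute the nim-sum pairwise:
4 XOR 41 = 45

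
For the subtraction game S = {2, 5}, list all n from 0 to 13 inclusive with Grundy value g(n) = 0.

0, 1, 4, 7, 8, 11

Grundy values for subtraction set {2, 5}:
g(0) = mex{} = 0
g(1) = mex{} = 0
g(2) = mex{0} = 1
g(3) = mex{0} = 1
g(4) = mex{1} = 0
g(5) = mex{0,1} = 2
g(6) = mex{0} = 1
g(7) = mex{1,2} = 0
g(8) = mex{1} = 0
g(9) = mex{0} = 1
g(10) = mex{0,2} = 1
g(11) = mex{1} = 0
g(12) = mex{0,1} = 2
g(13) = mex{0} = 1
The P-positions (g = 0) in 0..13 are 0, 1, 4, 7, 8, 11.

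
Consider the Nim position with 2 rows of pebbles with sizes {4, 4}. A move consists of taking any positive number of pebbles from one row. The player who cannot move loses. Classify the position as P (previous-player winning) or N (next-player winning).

Bitwise XOR of the heap sizes:
  100  (4)
  100  (4)
  ---
  000  (0)
The nim-sum is 0, so this is a P-position: the player to move is in a losing position under optimal play.

P-position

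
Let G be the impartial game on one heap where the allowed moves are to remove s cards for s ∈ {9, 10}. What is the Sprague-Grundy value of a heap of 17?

Compute g(0), g(1), … for moves {9, 10}:
k:     0  1  2  3  4  5  6  7  8  9 10 11 12 13 14 15 16 17
g(k):  0  0  0  0  0  0  0  0  0  1  1  1  1  1  1  1  1  1
So g(17) = 1.

1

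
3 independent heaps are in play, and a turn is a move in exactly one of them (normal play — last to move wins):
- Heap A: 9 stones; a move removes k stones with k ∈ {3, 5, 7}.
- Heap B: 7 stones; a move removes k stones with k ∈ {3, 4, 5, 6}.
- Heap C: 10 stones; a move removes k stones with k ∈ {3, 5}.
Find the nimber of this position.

For heap A, compute g(0), g(1), … with moves {3, 5, 7}:
k:     0  1  2  3  4  5  6  7  8  9
g(k):  0  0  0  1  1  1  2  2  2  3
So g(9) = 3.
Grundy values for heap B (subtraction set {3, 4, 5, 6}):
k:     0  1  2  3  4  5  6  7
g(k):  0  0  0  1  1  1  2  2
So g(7) = 2.
For heap C, compute g(0), g(1), … with moves {3, 5}:
k:     0  1  2  3  4  5  6  7  8  9 10
g(k):  0  0  0  1  1  1  2  2  0  0  0
So g(10) = 0.
By the Sprague-Grundy theorem, the Grundy value of a sum of independent games is the XOR of the component values.
Combined value = 3 XOR 2 XOR 0 = 1.

1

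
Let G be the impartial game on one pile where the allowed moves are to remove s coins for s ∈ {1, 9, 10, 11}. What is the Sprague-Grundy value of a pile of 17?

3

Compute g(0), g(1), … for moves {1, 9, 10, 11}:
k:     0  1  2  3  4  5  6  7  8  9 10 11 12 13 14 15 16 17
g(k):  0  1  0  1  0  1  0  1  0  1  2  3  2  3  2  3  2  3
So g(17) = 3.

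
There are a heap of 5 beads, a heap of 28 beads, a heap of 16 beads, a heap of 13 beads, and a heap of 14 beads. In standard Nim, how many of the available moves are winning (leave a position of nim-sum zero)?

3

Nim-sum: 5 XOR 28 XOR 16 XOR 13 XOR 14 = 10.
The overall nim-sum is X = 10. A heap of size p has a winning move iff p XOR X < p (reduce it to p XOR X).
  5: 5 XOR 10 = 15 ≥ 5 — no move.
  28: 28 XOR 10 = 22 < 28 — winning move (to 22).
  16: 16 XOR 10 = 26 ≥ 16 — no move.
  13: 13 XOR 10 = 7 < 13 — winning move (to 7).
  14: 14 XOR 10 = 4 < 14 — winning move (to 4).
That gives 3 winning moves.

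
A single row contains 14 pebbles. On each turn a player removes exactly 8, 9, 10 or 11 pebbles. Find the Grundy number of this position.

1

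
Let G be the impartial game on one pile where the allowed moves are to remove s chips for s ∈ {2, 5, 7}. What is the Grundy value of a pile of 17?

2

Grundy values for subtraction set {2, 5, 7}:
k:     0  1  2  3  4  5  6  7  8  9 10 11 12 13 14 15 16 17
g(k):  0  0  1  1  0  2  1  3  2  2  0  3  1  0  0  1  1  2
So g(17) = 2.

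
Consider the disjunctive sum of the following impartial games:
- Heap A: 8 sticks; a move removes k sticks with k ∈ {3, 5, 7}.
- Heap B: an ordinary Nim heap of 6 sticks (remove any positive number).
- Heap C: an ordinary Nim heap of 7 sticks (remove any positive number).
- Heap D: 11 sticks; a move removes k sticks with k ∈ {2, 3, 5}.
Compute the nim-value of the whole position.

1

Grundy values for heap A (subtraction set {3, 5, 7}):
g(0) = mex{} = 0
g(1) = mex{} = 0
g(2) = mex{} = 0
g(3) = mex{0} = 1
g(4) = mex{0} = 1
g(5) = mex{0} = 1
g(6) = mex{0,1} = 2
g(7) = mex{0,1} = 2
g(8) = mex{0,1} = 2
So g(8) = 2.
Heap B is a plain Nim heap of size 6, so its Grundy value is 6.
Heap C is a plain Nim heap of size 7, so its Grundy value is 7.
Grundy values for heap D (subtraction set {2, 3, 5}):
g(0) = mex{} = 0
g(1) = mex{} = 0
g(2) = mex{0} = 1
g(3) = mex{0} = 1
g(4) = mex{0,1} = 2
g(5) = mex{0,1} = 2
g(6) = mex{0,1,2} = 3
g(7) = mex{1,2} = 0
g(8) = mex{1,2,3} = 0
g(9) = mex{0,2,3} = 1
g(10) = mex{0,2} = 1
g(11) = mex{0,1,3} = 2
So g(11) = 2.
By the Sprague-Grundy theorem, the Grundy value of a sum of independent games is the XOR of the component values.
Combined value = 2 XOR 6 XOR 7 XOR 2 = 1.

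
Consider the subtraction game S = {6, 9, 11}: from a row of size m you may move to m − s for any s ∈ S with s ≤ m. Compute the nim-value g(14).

Build the Grundy sequence with g(k) = mex{g(k−s) : s ∈ {6, 9, 11}, s ≤ k}:
k:     0  1  2  3  4  5  6  7  8  9 10 11 12 13 14
g(k):  0  0  0  0  0  0  1  1  1  1  1  1  2  2  2
So g(14) = 2.

2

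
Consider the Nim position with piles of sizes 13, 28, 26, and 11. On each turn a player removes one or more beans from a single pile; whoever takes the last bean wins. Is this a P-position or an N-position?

Compute the nim-sum pairwise:
13 ⊕ 28 = 17
17 ⊕ 26 = 11
11 ⊕ 11 = 0
The nim-sum is 0, so this is a P-position: the player to move is in a losing position under optimal play.

P-position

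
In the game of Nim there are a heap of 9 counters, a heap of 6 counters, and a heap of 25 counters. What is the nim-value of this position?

22

Compute the nim-sum pairwise:
9 XOR 6 = 15
15 XOR 25 = 22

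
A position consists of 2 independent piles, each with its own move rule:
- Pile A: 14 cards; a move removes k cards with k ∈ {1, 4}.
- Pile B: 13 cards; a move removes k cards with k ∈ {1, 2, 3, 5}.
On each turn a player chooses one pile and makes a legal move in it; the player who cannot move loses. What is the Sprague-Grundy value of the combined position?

3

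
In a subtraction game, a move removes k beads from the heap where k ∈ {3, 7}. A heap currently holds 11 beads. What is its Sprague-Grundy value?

Build the Grundy sequence with g(k) = mex{g(k−s) : s ∈ {3, 7}, s ≤ k}:
g(0) = mex{} = 0
g(1) = mex{} = 0
g(2) = mex{} = 0
g(3) = mex{0} = 1
g(4) = mex{0} = 1
g(5) = mex{0} = 1
g(6) = mex{1} = 0
g(7) = mex{0,1} = 2
g(8) = mex{0,1} = 2
g(9) = mex{0} = 1
g(10) = mex{1,2} = 0
g(11) = mex{1,2} = 0
So g(11) = 0.

0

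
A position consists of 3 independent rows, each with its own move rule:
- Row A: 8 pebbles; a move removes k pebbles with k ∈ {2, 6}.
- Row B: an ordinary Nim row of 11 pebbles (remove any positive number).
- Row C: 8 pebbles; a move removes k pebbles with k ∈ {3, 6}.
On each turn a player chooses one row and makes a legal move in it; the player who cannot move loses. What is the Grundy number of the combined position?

For row A, compute g(0), g(1), … with moves {2, 6}:
k:     0  1  2  3  4  5  6  7  8
g(k):  0  0  1  1  0  0  1  1  0
So g(8) = 0.
Row B is a plain Nim row of size 11, so its Grundy value is 11.
For row C, compute g(0), g(1), … with moves {3, 6}:
g(0) = mex{} = 0
g(1) = mex{} = 0
g(2) = mex{} = 0
g(3) = mex{0} = 1
g(4) = mex{0} = 1
g(5) = mex{0} = 1
g(6) = mex{0,1} = 2
g(7) = mex{0,1} = 2
g(8) = mex{0,1} = 2
So g(8) = 2.
The value of a disjunctive sum is the nim-sum of the parts.
Combined value = 0 ⊕ 11 ⊕ 2 = 9.

9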